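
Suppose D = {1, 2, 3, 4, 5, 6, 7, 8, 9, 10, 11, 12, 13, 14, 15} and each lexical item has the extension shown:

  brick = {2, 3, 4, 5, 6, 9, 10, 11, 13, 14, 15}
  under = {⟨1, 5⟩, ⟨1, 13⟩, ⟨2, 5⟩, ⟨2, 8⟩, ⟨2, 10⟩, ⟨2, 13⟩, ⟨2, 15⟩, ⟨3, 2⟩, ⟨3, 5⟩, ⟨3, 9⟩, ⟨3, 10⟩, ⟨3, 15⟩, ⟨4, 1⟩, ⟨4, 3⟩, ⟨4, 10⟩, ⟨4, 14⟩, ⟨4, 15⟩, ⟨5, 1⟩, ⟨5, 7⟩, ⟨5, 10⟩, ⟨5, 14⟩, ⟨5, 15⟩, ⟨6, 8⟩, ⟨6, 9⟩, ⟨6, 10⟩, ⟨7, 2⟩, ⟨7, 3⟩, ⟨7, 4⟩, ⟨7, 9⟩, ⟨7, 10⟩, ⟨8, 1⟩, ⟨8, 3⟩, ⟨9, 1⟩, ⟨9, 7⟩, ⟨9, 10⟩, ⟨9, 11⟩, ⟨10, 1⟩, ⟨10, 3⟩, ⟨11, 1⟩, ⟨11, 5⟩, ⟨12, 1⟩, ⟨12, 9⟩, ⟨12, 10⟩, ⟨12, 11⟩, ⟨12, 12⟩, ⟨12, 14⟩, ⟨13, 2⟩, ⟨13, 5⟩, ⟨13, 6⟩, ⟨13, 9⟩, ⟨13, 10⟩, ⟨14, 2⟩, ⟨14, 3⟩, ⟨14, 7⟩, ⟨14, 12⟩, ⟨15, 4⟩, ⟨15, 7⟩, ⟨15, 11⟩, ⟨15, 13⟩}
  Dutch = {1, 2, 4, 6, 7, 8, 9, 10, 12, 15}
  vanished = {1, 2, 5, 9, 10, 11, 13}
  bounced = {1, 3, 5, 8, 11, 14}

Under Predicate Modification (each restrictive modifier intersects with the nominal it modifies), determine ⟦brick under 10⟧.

{2, 3, 4, 5, 6, 9, 13}

⟦under 10⟧ = {x : ⟨x, 10⟩ ∈ ⟦under⟧} = {2, 3, 4, 5, 6, 7, 9, 12, 13}
⟦brick⟧ = {2, 3, 4, 5, 6, 9, 10, 11, 13, 14, 15}
… ∩ ⟦under 10⟧ = {2, 3, 4, 5, 6, 9, 10, 11, 13, 14, 15} ∩ {2, 3, 4, 5, 6, 7, 9, 12, 13} = {2, 3, 4, 5, 6, 9, 13}
So ⟦brick under 10⟧ = {2, 3, 4, 5, 6, 9, 13}.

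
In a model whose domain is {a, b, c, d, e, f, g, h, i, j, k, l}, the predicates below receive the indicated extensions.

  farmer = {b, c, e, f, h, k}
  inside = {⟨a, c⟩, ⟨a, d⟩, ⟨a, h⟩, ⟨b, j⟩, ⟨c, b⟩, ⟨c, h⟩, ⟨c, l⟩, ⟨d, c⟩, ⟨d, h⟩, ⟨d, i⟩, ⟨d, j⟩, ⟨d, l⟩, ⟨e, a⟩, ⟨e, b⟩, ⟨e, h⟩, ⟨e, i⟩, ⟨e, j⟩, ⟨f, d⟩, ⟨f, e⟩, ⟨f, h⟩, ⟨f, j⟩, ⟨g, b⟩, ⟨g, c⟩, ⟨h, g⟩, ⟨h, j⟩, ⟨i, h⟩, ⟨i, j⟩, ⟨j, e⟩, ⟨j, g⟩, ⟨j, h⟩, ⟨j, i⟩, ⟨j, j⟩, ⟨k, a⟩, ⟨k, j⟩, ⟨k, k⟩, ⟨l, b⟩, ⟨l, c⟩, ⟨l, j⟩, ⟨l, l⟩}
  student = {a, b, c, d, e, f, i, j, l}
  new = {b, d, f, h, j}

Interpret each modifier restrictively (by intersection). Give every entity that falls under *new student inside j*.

{b, d, f, j}

⟦inside j⟧ = {x : ⟨x, j⟩ ∈ ⟦inside⟧} = {b, d, e, f, h, i, j, k, l}
⟦student⟧ = {a, b, c, d, e, f, i, j, l}
… ∩ ⟦inside j⟧ = {a, b, c, d, e, f, i, j, l} ∩ {b, d, e, f, h, i, j, k, l} = {b, d, e, f, i, j, l}
… ∩ ⟦new⟧ = {b, d, e, f, i, j, l} ∩ {b, d, f, h, j} = {b, d, f, j}
So ⟦new student inside j⟧ = {b, d, f, j}.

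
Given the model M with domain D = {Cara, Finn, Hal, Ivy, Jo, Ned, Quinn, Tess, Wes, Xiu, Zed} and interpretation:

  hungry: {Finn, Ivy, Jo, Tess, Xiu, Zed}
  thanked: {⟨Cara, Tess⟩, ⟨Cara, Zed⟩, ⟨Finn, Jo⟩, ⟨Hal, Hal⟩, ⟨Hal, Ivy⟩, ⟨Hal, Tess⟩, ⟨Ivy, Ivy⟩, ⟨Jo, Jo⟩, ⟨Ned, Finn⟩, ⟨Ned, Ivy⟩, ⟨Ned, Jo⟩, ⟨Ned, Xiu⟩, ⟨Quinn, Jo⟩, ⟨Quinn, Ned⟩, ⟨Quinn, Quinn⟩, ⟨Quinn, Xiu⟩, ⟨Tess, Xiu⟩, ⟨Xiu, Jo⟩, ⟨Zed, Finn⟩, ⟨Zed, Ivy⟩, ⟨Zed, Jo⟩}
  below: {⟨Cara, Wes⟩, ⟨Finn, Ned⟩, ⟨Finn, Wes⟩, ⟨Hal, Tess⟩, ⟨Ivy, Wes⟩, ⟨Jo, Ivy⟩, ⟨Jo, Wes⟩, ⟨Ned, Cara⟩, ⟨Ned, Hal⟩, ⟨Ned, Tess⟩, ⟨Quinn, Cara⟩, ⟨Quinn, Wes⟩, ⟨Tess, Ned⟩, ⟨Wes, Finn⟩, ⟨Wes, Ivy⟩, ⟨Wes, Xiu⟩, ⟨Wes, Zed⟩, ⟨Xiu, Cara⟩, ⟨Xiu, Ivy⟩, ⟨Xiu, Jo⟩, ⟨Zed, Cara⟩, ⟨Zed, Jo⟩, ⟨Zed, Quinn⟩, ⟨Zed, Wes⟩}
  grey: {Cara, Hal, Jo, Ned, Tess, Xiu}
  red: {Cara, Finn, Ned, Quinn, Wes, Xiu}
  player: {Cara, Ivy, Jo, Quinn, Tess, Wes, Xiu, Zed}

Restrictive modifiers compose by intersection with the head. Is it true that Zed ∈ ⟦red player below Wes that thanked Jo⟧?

⟦below Wes⟧ = {x : ⟨x, Wes⟩ ∈ ⟦below⟧} = {Cara, Finn, Ivy, Jo, Quinn, Zed}
⟦that thanked Jo⟧ = {x : ⟨x, Jo⟩ ∈ ⟦thanked⟧} = {Finn, Jo, Ned, Quinn, Xiu, Zed}
⟦player⟧ = {Cara, Ivy, Jo, Quinn, Tess, Wes, Xiu, Zed}
… ∩ ⟦below Wes⟧ = {Cara, Ivy, Jo, Quinn, Tess, Wes, Xiu, Zed} ∩ {Cara, Finn, Ivy, Jo, Quinn, Zed} = {Cara, Ivy, Jo, Quinn, Zed}
… ∩ ⟦that thanked Jo⟧ = {Cara, Ivy, Jo, Quinn, Zed} ∩ {Finn, Jo, Ned, Quinn, Xiu, Zed} = {Jo, Quinn, Zed}
… ∩ ⟦red⟧ = {Jo, Quinn, Zed} ∩ {Cara, Finn, Ned, Quinn, Wes, Xiu} = {Quinn}
⟦red player below Wes that thanked Jo⟧ = {Quinn}; Zed ∉ this set.

no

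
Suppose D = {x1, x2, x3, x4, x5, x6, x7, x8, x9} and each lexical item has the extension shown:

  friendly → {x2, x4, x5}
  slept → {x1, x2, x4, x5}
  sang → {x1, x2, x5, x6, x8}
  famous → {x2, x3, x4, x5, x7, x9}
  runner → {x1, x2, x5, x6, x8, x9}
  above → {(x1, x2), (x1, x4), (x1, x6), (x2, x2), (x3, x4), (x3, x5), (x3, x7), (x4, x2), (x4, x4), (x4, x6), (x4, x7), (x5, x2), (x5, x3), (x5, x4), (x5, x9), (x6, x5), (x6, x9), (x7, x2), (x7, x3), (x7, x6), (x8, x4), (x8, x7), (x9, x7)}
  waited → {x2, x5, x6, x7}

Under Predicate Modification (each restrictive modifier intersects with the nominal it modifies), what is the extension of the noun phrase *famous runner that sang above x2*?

{x2, x5}

⟦that sang⟧ = ⟦sang⟧ = {x1, x2, x5, x6, x8}
⟦above x2⟧ = {x : ⟨x, x2⟩ ∈ ⟦above⟧} = {x1, x2, x4, x5, x7}
⟦runner⟧ = {x1, x2, x5, x6, x8, x9}
… ∩ ⟦that sang⟧ = {x1, x2, x5, x6, x8, x9} ∩ {x1, x2, x5, x6, x8} = {x1, x2, x5, x6, x8}
… ∩ ⟦above x2⟧ = {x1, x2, x5, x6, x8} ∩ {x1, x2, x4, x5, x7} = {x1, x2, x5}
… ∩ ⟦famous⟧ = {x1, x2, x5} ∩ {x2, x3, x4, x5, x7, x9} = {x2, x5}
So ⟦famous runner that sang above x2⟧ = {x2, x5}.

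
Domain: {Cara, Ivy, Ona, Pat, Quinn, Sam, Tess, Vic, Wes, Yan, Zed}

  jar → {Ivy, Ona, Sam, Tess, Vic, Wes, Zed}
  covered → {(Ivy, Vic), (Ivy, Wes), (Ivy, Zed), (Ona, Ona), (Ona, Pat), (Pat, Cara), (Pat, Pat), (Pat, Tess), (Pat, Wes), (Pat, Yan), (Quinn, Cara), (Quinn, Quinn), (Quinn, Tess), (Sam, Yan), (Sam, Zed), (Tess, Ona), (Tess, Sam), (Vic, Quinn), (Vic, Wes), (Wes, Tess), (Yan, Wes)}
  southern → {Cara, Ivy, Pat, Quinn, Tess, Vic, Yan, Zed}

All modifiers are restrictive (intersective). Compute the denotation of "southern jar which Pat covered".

⟦which Pat covered⟧ = {x : ⟨Pat, x⟩ ∈ ⟦covered⟧} = {Cara, Pat, Tess, Wes, Yan}
⟦jar⟧ = {Ivy, Ona, Sam, Tess, Vic, Wes, Zed}
… ∩ ⟦which Pat covered⟧ = {Ivy, Ona, Sam, Tess, Vic, Wes, Zed} ∩ {Cara, Pat, Tess, Wes, Yan} = {Tess, Wes}
… ∩ ⟦southern⟧ = {Tess, Wes} ∩ {Cara, Ivy, Pat, Quinn, Tess, Vic, Yan, Zed} = {Tess}
So ⟦southern jar which Pat covered⟧ = {Tess}.

{Tess}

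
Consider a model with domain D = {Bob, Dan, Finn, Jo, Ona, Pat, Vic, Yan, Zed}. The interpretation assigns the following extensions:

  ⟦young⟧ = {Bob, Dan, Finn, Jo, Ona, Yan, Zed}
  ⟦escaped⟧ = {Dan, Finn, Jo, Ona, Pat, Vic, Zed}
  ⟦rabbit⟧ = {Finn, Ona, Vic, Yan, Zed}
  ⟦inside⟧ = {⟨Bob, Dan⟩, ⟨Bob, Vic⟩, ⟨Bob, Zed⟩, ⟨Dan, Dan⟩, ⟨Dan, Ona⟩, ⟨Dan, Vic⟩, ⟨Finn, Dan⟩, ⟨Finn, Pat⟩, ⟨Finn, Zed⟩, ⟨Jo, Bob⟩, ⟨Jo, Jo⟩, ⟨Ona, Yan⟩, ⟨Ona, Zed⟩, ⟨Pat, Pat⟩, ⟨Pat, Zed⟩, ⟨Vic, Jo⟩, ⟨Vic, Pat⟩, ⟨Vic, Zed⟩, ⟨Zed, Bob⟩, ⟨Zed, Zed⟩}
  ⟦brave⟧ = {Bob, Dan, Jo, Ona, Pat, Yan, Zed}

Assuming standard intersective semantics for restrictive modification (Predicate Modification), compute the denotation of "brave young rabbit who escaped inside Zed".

{Ona, Zed}

⟦who escaped⟧ = ⟦escaped⟧ = {Dan, Finn, Jo, Ona, Pat, Vic, Zed}
⟦inside Zed⟧ = {x : ⟨x, Zed⟩ ∈ ⟦inside⟧} = {Bob, Finn, Ona, Pat, Vic, Zed}
⟦rabbit⟧ = {Finn, Ona, Vic, Yan, Zed}
… ∩ ⟦who escaped⟧ = {Finn, Ona, Vic, Yan, Zed} ∩ {Dan, Finn, Jo, Ona, Pat, Vic, Zed} = {Finn, Ona, Vic, Zed}
… ∩ ⟦inside Zed⟧ = {Finn, Ona, Vic, Zed} ∩ {Bob, Finn, Ona, Pat, Vic, Zed} = {Finn, Ona, Vic, Zed}
… ∩ ⟦brave⟧ = {Finn, Ona, Vic, Zed} ∩ {Bob, Dan, Jo, Ona, Pat, Yan, Zed} = {Ona, Zed}
… ∩ ⟦young⟧ = {Ona, Zed} ∩ {Bob, Dan, Finn, Jo, Ona, Yan, Zed} = {Ona, Zed}
So ⟦brave young rabbit who escaped inside Zed⟧ = {Ona, Zed}.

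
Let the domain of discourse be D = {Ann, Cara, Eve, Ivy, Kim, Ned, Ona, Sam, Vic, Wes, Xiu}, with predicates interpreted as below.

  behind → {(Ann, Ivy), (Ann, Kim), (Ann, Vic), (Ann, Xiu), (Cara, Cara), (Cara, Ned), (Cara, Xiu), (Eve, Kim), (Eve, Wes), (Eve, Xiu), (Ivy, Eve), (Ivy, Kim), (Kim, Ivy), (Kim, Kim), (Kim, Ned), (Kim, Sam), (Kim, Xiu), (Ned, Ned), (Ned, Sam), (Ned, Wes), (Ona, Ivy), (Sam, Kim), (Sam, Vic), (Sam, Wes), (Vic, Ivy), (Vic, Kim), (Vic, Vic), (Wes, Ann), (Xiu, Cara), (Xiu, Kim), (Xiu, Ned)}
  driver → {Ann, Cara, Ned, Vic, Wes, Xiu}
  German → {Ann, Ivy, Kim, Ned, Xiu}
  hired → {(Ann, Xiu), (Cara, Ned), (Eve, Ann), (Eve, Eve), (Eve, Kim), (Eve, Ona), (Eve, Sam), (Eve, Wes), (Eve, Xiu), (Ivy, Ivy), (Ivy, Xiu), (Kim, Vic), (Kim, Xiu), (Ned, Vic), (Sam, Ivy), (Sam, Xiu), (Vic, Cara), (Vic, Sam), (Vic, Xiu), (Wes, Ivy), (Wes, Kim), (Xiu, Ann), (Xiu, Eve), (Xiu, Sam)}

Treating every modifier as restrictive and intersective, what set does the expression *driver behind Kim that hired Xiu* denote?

{Ann, Vic}

⟦behind Kim⟧ = {x : ⟨x, Kim⟩ ∈ ⟦behind⟧} = {Ann, Eve, Ivy, Kim, Sam, Vic, Xiu}
⟦that hired Xiu⟧ = {x : ⟨x, Xiu⟩ ∈ ⟦hired⟧} = {Ann, Eve, Ivy, Kim, Sam, Vic}
⟦driver⟧ = {Ann, Cara, Ned, Vic, Wes, Xiu}
… ∩ ⟦behind Kim⟧ = {Ann, Cara, Ned, Vic, Wes, Xiu} ∩ {Ann, Eve, Ivy, Kim, Sam, Vic, Xiu} = {Ann, Vic, Xiu}
… ∩ ⟦that hired Xiu⟧ = {Ann, Vic, Xiu} ∩ {Ann, Eve, Ivy, Kim, Sam, Vic} = {Ann, Vic}
So ⟦driver behind Kim that hired Xiu⟧ = {Ann, Vic}.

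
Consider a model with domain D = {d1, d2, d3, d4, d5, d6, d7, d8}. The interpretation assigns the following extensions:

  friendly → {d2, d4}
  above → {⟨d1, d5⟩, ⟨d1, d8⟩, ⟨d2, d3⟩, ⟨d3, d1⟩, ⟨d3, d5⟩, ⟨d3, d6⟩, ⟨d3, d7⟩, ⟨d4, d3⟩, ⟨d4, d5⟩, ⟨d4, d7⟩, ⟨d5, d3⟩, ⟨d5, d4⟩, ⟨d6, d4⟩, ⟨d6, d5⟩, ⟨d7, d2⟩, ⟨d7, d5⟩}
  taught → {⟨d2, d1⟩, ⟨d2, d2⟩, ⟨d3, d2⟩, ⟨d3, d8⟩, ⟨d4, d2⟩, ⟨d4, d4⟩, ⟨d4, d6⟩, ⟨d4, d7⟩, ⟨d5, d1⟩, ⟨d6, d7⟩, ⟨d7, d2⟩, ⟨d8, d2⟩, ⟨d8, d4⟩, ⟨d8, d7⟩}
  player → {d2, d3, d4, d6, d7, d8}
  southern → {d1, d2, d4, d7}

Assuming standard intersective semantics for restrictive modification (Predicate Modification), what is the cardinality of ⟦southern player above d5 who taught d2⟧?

2

⟦above d5⟧ = {x : ⟨x, d5⟩ ∈ ⟦above⟧} = {d1, d3, d4, d6, d7}
⟦who taught d2⟧ = {x : ⟨x, d2⟩ ∈ ⟦taught⟧} = {d2, d3, d4, d7, d8}
⟦player⟧ = {d2, d3, d4, d6, d7, d8}
… ∩ ⟦above d5⟧ = {d2, d3, d4, d6, d7, d8} ∩ {d1, d3, d4, d6, d7} = {d3, d4, d6, d7}
… ∩ ⟦who taught d2⟧ = {d3, d4, d6, d7} ∩ {d2, d3, d4, d7, d8} = {d3, d4, d7}
… ∩ ⟦southern⟧ = {d3, d4, d7} ∩ {d1, d2, d4, d7} = {d4, d7}
⟦southern player above d5 who taught d2⟧ = {d4, d7}, so the cardinality is 2.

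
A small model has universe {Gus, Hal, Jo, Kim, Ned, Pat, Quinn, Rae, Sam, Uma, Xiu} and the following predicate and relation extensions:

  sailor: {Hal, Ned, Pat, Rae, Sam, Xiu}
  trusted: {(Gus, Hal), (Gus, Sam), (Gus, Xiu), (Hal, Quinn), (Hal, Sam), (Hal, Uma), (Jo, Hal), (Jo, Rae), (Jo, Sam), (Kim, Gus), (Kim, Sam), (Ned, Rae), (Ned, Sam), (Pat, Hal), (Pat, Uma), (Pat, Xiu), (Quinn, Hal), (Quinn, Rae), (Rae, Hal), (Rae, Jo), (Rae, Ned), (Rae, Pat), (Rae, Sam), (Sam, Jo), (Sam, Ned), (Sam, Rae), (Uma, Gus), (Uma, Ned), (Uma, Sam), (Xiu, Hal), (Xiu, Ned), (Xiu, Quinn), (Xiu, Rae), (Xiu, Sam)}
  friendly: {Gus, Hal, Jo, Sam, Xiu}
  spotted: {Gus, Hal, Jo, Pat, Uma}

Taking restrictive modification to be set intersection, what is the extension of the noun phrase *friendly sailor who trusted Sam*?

{Hal, Xiu}

⟦who trusted Sam⟧ = {x : ⟨x, Sam⟩ ∈ ⟦trusted⟧} = {Gus, Hal, Jo, Kim, Ned, Rae, Uma, Xiu}
⟦sailor⟧ = {Hal, Ned, Pat, Rae, Sam, Xiu}
… ∩ ⟦who trusted Sam⟧ = {Hal, Ned, Pat, Rae, Sam, Xiu} ∩ {Gus, Hal, Jo, Kim, Ned, Rae, Uma, Xiu} = {Hal, Ned, Rae, Xiu}
… ∩ ⟦friendly⟧ = {Hal, Ned, Rae, Xiu} ∩ {Gus, Hal, Jo, Sam, Xiu} = {Hal, Xiu}
So ⟦friendly sailor who trusted Sam⟧ = {Hal, Xiu}.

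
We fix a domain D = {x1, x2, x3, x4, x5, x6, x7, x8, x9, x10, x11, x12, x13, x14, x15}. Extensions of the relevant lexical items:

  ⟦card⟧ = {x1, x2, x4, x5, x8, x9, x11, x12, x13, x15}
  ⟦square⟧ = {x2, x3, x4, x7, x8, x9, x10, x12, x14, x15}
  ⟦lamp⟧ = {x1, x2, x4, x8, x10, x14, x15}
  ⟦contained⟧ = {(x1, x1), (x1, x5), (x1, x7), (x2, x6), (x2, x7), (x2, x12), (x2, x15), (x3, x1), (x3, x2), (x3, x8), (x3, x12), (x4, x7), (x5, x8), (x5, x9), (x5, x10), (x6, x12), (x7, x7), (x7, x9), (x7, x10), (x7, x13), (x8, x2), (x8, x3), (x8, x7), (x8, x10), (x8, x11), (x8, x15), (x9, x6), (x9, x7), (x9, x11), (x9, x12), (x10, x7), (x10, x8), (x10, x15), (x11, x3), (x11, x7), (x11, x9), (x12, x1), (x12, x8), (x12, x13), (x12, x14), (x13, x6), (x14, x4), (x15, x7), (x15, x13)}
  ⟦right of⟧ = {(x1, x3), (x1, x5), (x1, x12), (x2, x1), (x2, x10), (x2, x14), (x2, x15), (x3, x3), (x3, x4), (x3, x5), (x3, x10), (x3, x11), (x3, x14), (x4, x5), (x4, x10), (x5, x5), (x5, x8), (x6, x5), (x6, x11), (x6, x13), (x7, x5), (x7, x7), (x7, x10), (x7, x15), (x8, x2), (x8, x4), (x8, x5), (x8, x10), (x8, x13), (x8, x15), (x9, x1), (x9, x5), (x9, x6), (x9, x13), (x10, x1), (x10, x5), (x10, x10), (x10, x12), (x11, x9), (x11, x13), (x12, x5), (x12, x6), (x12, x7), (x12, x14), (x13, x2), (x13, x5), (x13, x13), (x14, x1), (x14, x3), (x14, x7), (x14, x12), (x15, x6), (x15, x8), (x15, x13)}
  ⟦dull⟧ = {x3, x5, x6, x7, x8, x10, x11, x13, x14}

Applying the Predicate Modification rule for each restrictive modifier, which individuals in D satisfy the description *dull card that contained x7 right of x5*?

{x8}

⟦that contained x7⟧ = {x : ⟨x, x7⟩ ∈ ⟦contained⟧} = {x1, x2, x4, x7, x8, x9, x10, x11, x15}
⟦right of x5⟧ = {x : ⟨x, x5⟩ ∈ ⟦right of⟧} = {x1, x3, x4, x5, x6, x7, x8, x9, x10, x12, x13}
⟦card⟧ = {x1, x2, x4, x5, x8, x9, x11, x12, x13, x15}
… ∩ ⟦that contained x7⟧ = {x1, x2, x4, x5, x8, x9, x11, x12, x13, x15} ∩ {x1, x2, x4, x7, x8, x9, x10, x11, x15} = {x1, x2, x4, x8, x9, x11, x15}
… ∩ ⟦right of x5⟧ = {x1, x2, x4, x8, x9, x11, x15} ∩ {x1, x3, x4, x5, x6, x7, x8, x9, x10, x12, x13} = {x1, x4, x8, x9}
… ∩ ⟦dull⟧ = {x1, x4, x8, x9} ∩ {x3, x5, x6, x7, x8, x10, x11, x13, x14} = {x8}
So ⟦dull card that contained x7 right of x5⟧ = {x8}.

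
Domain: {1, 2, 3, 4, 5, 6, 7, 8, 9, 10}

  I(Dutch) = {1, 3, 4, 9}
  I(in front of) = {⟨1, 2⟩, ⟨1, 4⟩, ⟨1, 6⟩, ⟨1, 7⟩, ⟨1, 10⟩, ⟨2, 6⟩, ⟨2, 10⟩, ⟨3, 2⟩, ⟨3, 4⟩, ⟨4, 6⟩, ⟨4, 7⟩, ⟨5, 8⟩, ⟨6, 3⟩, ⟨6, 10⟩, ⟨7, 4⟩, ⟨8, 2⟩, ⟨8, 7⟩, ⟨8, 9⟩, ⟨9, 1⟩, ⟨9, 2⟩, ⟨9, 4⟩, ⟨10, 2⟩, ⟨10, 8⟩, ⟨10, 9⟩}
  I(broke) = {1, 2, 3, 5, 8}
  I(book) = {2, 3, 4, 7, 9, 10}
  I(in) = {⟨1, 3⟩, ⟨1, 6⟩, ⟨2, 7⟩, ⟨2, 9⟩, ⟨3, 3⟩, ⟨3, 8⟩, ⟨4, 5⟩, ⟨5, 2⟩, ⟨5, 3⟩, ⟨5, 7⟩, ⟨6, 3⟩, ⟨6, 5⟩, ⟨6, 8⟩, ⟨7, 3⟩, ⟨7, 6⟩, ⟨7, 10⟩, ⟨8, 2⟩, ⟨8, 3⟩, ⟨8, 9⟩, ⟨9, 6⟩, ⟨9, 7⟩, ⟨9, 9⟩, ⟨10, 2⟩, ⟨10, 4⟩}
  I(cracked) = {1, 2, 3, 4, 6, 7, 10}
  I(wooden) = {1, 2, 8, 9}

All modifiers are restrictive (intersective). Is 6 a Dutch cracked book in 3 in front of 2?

no

⟦in 3⟧ = {x : ⟨x, 3⟩ ∈ ⟦in⟧} = {1, 3, 5, 6, 7, 8}
⟦in front of 2⟧ = {x : ⟨x, 2⟩ ∈ ⟦in front of⟧} = {1, 3, 8, 9, 10}
⟦book⟧ = {2, 3, 4, 7, 9, 10}
… ∩ ⟦in 3⟧ = {2, 3, 4, 7, 9, 10} ∩ {1, 3, 5, 6, 7, 8} = {3, 7}
… ∩ ⟦in front of 2⟧ = {3, 7} ∩ {1, 3, 8, 9, 10} = {3}
… ∩ ⟦Dutch⟧ = {3} ∩ {1, 3, 4, 9} = {3}
… ∩ ⟦cracked⟧ = {3} ∩ {1, 2, 3, 4, 6, 7, 10} = {3}
⟦Dutch cracked book in 3 in front of 2⟧ = {3}; 6 ∉ this set.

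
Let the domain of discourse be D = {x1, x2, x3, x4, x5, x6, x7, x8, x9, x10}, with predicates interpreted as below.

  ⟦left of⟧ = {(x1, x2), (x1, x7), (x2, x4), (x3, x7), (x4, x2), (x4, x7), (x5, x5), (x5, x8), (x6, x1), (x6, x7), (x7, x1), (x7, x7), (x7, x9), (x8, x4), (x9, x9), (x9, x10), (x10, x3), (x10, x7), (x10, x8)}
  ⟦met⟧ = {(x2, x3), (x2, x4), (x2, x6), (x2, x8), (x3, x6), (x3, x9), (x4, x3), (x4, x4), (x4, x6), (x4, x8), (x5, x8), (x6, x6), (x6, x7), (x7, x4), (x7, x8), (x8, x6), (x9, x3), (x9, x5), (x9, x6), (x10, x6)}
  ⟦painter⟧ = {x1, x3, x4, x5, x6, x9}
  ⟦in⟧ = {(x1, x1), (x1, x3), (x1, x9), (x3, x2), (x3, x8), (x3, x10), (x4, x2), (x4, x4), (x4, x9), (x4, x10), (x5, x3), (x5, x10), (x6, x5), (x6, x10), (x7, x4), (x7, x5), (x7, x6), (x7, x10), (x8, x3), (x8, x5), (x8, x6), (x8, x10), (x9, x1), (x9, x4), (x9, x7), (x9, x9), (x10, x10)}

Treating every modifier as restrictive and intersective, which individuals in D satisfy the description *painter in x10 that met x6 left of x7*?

⟦in x10⟧ = {x : ⟨x, x10⟩ ∈ ⟦in⟧} = {x3, x4, x5, x6, x7, x8, x10}
⟦that met x6⟧ = {x : ⟨x, x6⟩ ∈ ⟦met⟧} = {x2, x3, x4, x6, x8, x9, x10}
⟦left of x7⟧ = {x : ⟨x, x7⟩ ∈ ⟦left of⟧} = {x1, x3, x4, x6, x7, x10}
⟦painter⟧ = {x1, x3, x4, x5, x6, x9}
… ∩ ⟦in x10⟧ = {x1, x3, x4, x5, x6, x9} ∩ {x3, x4, x5, x6, x7, x8, x10} = {x3, x4, x5, x6}
… ∩ ⟦that met x6⟧ = {x3, x4, x5, x6} ∩ {x2, x3, x4, x6, x8, x9, x10} = {x3, x4, x6}
… ∩ ⟦left of x7⟧ = {x3, x4, x6} ∩ {x1, x3, x4, x6, x7, x10} = {x3, x4, x6}
So ⟦painter in x10 that met x6 left of x7⟧ = {x3, x4, x6}.

{x3, x4, x6}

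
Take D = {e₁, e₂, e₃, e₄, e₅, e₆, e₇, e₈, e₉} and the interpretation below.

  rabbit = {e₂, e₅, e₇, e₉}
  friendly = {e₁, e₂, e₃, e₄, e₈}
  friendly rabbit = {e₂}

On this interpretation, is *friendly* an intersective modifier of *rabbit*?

⟦friendly⟧ ∩ ⟦rabbit⟧ = {e₁, e₂, e₃, e₄, e₈} ∩ {e₂, e₅, e₇, e₉} = {e₂}
Observed ⟦friendly rabbit⟧ = {e₂}.
These coincide, so the modifier is intersective here.

yes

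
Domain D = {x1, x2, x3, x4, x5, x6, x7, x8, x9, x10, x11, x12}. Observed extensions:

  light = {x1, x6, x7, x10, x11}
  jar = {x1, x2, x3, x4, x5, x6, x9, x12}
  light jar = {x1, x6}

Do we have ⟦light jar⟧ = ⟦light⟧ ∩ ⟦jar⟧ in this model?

yes

⟦light⟧ ∩ ⟦jar⟧ = {x1, x6, x7, x10, x11} ∩ {x1, x2, x3, x4, x5, x6, x9, x12} = {x1, x6}
Observed ⟦light jar⟧ = {x1, x6}.
These coincide, so the modifier is intersective here.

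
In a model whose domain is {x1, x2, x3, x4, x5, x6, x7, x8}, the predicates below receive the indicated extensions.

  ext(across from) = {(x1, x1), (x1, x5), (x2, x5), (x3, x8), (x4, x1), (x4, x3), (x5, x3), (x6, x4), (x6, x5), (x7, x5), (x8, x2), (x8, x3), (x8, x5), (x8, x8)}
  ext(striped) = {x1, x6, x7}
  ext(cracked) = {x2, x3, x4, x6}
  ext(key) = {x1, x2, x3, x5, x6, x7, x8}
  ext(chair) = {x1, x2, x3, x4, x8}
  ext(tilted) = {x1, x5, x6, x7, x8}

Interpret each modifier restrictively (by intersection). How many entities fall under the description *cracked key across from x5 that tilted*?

1

⟦across from x5⟧ = {x : ⟨x, x5⟩ ∈ ⟦across from⟧} = {x1, x2, x6, x7, x8}
⟦that tilted⟧ = ⟦tilted⟧ = {x1, x5, x6, x7, x8}
⟦key⟧ = {x1, x2, x3, x5, x6, x7, x8}
… ∩ ⟦across from x5⟧ = {x1, x2, x3, x5, x6, x7, x8} ∩ {x1, x2, x6, x7, x8} = {x1, x2, x6, x7, x8}
… ∩ ⟦that tilted⟧ = {x1, x2, x6, x7, x8} ∩ {x1, x5, x6, x7, x8} = {x1, x6, x7, x8}
… ∩ ⟦cracked⟧ = {x1, x6, x7, x8} ∩ {x2, x3, x4, x6} = {x6}
⟦cracked key across from x5 that tilted⟧ = {x6}, so the cardinality is 1.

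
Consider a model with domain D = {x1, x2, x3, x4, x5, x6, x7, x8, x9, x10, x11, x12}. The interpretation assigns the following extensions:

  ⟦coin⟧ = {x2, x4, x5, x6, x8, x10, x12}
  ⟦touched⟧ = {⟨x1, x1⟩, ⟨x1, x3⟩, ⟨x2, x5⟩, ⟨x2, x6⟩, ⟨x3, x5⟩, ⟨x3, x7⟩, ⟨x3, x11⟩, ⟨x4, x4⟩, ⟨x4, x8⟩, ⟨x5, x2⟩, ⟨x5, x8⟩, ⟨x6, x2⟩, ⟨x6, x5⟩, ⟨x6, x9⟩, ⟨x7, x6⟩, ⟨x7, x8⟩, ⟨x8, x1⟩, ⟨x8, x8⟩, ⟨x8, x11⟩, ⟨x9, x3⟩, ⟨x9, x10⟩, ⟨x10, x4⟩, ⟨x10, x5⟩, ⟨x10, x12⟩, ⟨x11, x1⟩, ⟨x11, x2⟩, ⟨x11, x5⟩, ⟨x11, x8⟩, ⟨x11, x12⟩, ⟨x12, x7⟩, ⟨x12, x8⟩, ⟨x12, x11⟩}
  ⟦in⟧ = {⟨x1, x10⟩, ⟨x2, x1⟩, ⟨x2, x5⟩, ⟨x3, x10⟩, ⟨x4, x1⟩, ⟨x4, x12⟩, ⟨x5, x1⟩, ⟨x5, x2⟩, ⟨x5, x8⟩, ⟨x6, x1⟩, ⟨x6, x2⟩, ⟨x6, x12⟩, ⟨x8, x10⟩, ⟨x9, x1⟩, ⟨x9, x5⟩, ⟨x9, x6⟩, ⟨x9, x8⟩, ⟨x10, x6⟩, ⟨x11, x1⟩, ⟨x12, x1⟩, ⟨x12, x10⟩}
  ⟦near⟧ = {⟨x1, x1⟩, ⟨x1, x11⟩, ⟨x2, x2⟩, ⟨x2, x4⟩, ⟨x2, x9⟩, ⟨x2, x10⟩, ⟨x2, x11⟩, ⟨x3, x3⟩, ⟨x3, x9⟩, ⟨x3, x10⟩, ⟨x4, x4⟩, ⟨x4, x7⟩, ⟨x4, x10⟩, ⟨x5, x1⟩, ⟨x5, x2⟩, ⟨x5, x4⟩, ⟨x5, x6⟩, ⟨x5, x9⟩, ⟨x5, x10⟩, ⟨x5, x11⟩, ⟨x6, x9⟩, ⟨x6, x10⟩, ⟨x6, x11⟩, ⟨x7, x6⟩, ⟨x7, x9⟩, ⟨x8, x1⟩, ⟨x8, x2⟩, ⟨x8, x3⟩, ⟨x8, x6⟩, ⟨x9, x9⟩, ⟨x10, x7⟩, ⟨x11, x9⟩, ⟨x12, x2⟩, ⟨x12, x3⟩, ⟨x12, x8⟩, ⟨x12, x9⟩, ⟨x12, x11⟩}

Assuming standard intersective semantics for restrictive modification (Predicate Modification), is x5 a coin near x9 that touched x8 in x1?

yes

⟦near x9⟧ = {x : ⟨x, x9⟩ ∈ ⟦near⟧} = {x2, x3, x5, x6, x7, x9, x11, x12}
⟦that touched x8⟧ = {x : ⟨x, x8⟩ ∈ ⟦touched⟧} = {x4, x5, x7, x8, x11, x12}
⟦in x1⟧ = {x : ⟨x, x1⟩ ∈ ⟦in⟧} = {x2, x4, x5, x6, x9, x11, x12}
⟦coin⟧ = {x2, x4, x5, x6, x8, x10, x12}
… ∩ ⟦near x9⟧ = {x2, x4, x5, x6, x8, x10, x12} ∩ {x2, x3, x5, x6, x7, x9, x11, x12} = {x2, x5, x6, x12}
… ∩ ⟦that touched x8⟧ = {x2, x5, x6, x12} ∩ {x4, x5, x7, x8, x11, x12} = {x5, x12}
… ∩ ⟦in x1⟧ = {x5, x12} ∩ {x2, x4, x5, x6, x9, x11, x12} = {x5, x12}
⟦coin near x9 that touched x8 in x1⟧ = {x5, x12}; x5 ∈ this set.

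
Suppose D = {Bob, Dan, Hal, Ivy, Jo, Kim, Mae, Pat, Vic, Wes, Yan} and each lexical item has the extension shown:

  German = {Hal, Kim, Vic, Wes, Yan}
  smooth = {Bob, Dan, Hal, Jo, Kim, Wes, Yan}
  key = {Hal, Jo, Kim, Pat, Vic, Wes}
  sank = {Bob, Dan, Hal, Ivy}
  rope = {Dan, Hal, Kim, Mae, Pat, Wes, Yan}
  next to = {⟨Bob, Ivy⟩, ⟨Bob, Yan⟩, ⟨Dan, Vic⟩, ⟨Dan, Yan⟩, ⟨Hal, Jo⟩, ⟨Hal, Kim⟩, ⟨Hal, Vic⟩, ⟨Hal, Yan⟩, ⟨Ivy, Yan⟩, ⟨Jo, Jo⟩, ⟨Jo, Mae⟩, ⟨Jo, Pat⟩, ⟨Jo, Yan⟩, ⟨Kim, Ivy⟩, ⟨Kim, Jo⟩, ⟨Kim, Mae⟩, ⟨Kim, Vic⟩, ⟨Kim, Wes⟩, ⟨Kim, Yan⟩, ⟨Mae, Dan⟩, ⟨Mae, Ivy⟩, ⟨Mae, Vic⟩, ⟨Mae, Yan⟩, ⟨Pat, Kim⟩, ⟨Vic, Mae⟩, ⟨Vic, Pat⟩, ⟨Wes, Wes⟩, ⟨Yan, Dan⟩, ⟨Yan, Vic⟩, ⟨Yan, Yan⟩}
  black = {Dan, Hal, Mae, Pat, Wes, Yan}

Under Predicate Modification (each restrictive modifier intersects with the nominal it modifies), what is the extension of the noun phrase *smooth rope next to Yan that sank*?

{Dan, Hal}

⟦next to Yan⟧ = {x : ⟨x, Yan⟩ ∈ ⟦next to⟧} = {Bob, Dan, Hal, Ivy, Jo, Kim, Mae, Yan}
⟦that sank⟧ = ⟦sank⟧ = {Bob, Dan, Hal, Ivy}
⟦rope⟧ = {Dan, Hal, Kim, Mae, Pat, Wes, Yan}
… ∩ ⟦next to Yan⟧ = {Dan, Hal, Kim, Mae, Pat, Wes, Yan} ∩ {Bob, Dan, Hal, Ivy, Jo, Kim, Mae, Yan} = {Dan, Hal, Kim, Mae, Yan}
… ∩ ⟦that sank⟧ = {Dan, Hal, Kim, Mae, Yan} ∩ {Bob, Dan, Hal, Ivy} = {Dan, Hal}
… ∩ ⟦smooth⟧ = {Dan, Hal} ∩ {Bob, Dan, Hal, Jo, Kim, Wes, Yan} = {Dan, Hal}
So ⟦smooth rope next to Yan that sank⟧ = {Dan, Hal}.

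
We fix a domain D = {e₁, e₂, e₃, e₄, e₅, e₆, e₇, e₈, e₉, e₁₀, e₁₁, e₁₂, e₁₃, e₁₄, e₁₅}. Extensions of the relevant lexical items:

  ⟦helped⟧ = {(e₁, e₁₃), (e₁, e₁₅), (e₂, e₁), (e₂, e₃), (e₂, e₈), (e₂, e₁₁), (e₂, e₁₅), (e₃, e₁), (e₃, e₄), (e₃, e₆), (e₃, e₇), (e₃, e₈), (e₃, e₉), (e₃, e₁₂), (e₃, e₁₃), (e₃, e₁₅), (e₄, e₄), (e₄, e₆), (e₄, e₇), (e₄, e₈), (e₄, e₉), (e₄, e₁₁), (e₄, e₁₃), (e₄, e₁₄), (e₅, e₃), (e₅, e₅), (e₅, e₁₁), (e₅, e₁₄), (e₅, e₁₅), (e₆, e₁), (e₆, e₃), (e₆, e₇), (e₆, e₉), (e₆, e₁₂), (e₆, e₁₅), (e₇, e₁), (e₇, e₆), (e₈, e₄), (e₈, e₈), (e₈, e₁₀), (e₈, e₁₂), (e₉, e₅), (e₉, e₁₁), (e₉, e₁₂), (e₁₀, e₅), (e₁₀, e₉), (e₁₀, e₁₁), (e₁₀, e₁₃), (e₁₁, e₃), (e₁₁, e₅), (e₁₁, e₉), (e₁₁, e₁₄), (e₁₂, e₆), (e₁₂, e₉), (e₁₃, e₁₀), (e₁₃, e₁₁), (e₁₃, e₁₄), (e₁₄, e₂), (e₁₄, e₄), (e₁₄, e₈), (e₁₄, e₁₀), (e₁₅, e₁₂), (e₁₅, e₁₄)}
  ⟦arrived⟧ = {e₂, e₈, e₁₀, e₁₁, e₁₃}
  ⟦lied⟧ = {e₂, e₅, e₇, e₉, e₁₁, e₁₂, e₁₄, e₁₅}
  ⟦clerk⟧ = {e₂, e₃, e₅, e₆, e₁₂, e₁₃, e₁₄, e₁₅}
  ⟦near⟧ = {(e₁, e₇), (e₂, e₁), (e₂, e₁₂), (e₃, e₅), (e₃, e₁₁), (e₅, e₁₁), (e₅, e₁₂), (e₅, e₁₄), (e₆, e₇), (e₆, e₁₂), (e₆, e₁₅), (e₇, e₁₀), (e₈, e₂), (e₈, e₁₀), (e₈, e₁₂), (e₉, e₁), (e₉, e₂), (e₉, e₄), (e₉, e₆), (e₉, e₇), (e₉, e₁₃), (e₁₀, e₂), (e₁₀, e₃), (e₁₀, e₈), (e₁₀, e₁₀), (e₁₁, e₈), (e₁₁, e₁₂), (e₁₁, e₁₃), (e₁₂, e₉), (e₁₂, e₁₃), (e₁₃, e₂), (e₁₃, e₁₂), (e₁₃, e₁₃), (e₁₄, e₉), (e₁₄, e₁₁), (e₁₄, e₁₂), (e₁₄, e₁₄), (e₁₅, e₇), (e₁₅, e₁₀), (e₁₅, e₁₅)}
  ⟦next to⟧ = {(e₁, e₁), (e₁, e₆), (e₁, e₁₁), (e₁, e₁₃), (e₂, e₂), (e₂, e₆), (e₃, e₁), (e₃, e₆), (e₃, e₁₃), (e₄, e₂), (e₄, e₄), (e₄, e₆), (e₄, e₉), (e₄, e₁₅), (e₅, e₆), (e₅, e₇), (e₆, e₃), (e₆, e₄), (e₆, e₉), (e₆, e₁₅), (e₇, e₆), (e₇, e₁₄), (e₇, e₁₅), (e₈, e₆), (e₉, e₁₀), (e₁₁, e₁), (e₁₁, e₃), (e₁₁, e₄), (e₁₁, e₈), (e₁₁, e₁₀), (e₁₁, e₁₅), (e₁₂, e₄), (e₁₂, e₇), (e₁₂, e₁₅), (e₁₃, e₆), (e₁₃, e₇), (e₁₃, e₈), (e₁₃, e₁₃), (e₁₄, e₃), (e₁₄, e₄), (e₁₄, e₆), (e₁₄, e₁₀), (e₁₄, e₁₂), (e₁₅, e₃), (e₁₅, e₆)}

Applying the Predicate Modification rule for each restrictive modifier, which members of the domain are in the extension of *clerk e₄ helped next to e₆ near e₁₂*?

{e₁₃, e₁₄}

⟦e₄ helped⟧ = {x : ⟨e₄, x⟩ ∈ ⟦helped⟧} = {e₄, e₆, e₇, e₈, e₉, e₁₁, e₁₃, e₁₄}
⟦next to e₆⟧ = {x : ⟨x, e₆⟩ ∈ ⟦next to⟧} = {e₁, e₂, e₃, e₄, e₅, e₇, e₈, e₁₃, e₁₄, e₁₅}
⟦near e₁₂⟧ = {x : ⟨x, e₁₂⟩ ∈ ⟦near⟧} = {e₂, e₅, e₆, e₈, e₁₁, e₁₃, e₁₄}
⟦clerk⟧ = {e₂, e₃, e₅, e₆, e₁₂, e₁₃, e₁₄, e₁₅}
… ∩ ⟦e₄ helped⟧ = {e₂, e₃, e₅, e₆, e₁₂, e₁₃, e₁₄, e₁₅} ∩ {e₄, e₆, e₇, e₈, e₉, e₁₁, e₁₃, e₁₄} = {e₆, e₁₃, e₁₄}
… ∩ ⟦next to e₆⟧ = {e₆, e₁₃, e₁₄} ∩ {e₁, e₂, e₃, e₄, e₅, e₇, e₈, e₁₃, e₁₄, e₁₅} = {e₁₃, e₁₄}
… ∩ ⟦near e₁₂⟧ = {e₁₃, e₁₄} ∩ {e₂, e₅, e₆, e₈, e₁₁, e₁₃, e₁₄} = {e₁₃, e₁₄}
So ⟦clerk e₄ helped next to e₆ near e₁₂⟧ = {e₁₃, e₁₄}.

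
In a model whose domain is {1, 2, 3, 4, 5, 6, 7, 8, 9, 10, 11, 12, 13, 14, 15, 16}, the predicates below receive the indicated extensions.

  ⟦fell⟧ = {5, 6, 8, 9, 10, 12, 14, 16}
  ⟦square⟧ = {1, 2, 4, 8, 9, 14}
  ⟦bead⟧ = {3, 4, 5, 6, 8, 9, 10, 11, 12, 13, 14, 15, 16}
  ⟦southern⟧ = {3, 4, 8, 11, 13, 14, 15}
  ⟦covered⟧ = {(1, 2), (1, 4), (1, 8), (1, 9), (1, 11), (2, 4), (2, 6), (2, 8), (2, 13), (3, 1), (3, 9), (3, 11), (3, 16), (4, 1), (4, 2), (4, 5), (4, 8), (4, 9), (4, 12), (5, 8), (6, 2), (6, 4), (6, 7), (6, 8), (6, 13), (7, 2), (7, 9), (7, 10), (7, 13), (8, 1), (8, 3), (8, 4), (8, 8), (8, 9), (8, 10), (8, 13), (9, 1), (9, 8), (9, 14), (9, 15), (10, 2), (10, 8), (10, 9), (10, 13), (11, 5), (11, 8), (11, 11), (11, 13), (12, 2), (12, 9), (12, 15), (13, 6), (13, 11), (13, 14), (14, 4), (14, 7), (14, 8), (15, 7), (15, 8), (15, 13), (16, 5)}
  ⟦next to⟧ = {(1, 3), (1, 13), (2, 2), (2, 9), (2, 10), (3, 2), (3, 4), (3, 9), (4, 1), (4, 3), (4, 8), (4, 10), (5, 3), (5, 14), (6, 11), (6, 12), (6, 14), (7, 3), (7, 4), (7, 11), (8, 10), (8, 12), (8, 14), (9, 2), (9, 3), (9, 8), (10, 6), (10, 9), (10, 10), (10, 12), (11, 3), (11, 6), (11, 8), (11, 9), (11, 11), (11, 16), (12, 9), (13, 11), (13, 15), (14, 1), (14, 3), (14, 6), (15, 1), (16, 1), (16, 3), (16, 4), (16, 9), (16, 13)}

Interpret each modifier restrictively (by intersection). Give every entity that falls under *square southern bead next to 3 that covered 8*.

⟦next to 3⟧ = {x : ⟨x, 3⟩ ∈ ⟦next to⟧} = {1, 4, 5, 7, 9, 11, 14, 16}
⟦that covered 8⟧ = {x : ⟨x, 8⟩ ∈ ⟦covered⟧} = {1, 2, 4, 5, 6, 8, 9, 10, 11, 14, 15}
⟦bead⟧ = {3, 4, 5, 6, 8, 9, 10, 11, 12, 13, 14, 15, 16}
… ∩ ⟦next to 3⟧ = {3, 4, 5, 6, 8, 9, 10, 11, 12, 13, 14, 15, 16} ∩ {1, 4, 5, 7, 9, 11, 14, 16} = {4, 5, 9, 11, 14, 16}
… ∩ ⟦that covered 8⟧ = {4, 5, 9, 11, 14, 16} ∩ {1, 2, 4, 5, 6, 8, 9, 10, 11, 14, 15} = {4, 5, 9, 11, 14}
… ∩ ⟦square⟧ = {4, 5, 9, 11, 14} ∩ {1, 2, 4, 8, 9, 14} = {4, 9, 14}
… ∩ ⟦southern⟧ = {4, 9, 14} ∩ {3, 4, 8, 11, 13, 14, 15} = {4, 14}
So ⟦square southern bead next to 3 that covered 8⟧ = {4, 14}.

{4, 14}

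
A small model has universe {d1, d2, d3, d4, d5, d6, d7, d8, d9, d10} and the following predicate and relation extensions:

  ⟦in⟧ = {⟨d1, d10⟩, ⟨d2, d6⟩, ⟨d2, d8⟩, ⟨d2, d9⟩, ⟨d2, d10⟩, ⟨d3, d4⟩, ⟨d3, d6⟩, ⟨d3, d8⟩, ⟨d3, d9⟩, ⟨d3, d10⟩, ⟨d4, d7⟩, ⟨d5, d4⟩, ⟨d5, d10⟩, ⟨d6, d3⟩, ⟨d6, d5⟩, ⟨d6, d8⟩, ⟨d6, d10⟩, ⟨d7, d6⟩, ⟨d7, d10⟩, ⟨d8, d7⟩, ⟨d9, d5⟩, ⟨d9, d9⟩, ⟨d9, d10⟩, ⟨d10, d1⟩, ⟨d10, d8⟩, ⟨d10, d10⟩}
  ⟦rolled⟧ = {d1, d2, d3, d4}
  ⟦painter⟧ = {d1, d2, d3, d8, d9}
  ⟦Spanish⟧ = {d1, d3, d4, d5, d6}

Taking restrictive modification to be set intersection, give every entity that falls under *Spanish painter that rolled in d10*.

⟦that rolled⟧ = ⟦rolled⟧ = {d1, d2, d3, d4}
⟦in d10⟧ = {x : ⟨x, d10⟩ ∈ ⟦in⟧} = {d1, d2, d3, d5, d6, d7, d9, d10}
⟦painter⟧ = {d1, d2, d3, d8, d9}
… ∩ ⟦that rolled⟧ = {d1, d2, d3, d8, d9} ∩ {d1, d2, d3, d4} = {d1, d2, d3}
… ∩ ⟦in d10⟧ = {d1, d2, d3} ∩ {d1, d2, d3, d5, d6, d7, d9, d10} = {d1, d2, d3}
… ∩ ⟦Spanish⟧ = {d1, d2, d3} ∩ {d1, d3, d4, d5, d6} = {d1, d3}
So ⟦Spanish painter that rolled in d10⟧ = {d1, d3}.

{d1, d3}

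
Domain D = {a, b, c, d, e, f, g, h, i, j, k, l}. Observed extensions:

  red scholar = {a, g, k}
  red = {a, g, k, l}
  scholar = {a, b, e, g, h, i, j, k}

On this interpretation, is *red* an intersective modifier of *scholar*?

yes

⟦red⟧ ∩ ⟦scholar⟧ = {a, g, k, l} ∩ {a, b, e, g, h, i, j, k} = {a, g, k}
Observed ⟦red scholar⟧ = {a, g, k}.
These coincide, so the modifier is intersective here.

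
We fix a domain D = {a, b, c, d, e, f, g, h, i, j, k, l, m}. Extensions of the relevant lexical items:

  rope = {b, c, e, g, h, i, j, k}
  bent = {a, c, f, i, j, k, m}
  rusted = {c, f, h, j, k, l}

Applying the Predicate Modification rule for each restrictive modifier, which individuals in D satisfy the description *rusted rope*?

⟦rope⟧ = {b, c, e, g, h, i, j, k}
… ∩ ⟦rusted⟧ = {b, c, e, g, h, i, j, k} ∩ {c, f, h, j, k, l} = {c, h, j, k}
So ⟦rusted rope⟧ = {c, h, j, k}.

{c, h, j, k}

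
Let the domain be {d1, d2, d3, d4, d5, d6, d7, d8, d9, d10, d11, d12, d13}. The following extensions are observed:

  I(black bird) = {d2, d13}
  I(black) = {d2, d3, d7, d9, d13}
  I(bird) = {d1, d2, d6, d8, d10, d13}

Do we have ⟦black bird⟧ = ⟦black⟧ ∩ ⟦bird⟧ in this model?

yes

⟦black⟧ ∩ ⟦bird⟧ = {d2, d3, d7, d9, d13} ∩ {d1, d2, d6, d8, d10, d13} = {d2, d13}
Observed ⟦black bird⟧ = {d2, d13}.
These coincide, so the modifier is intersective here.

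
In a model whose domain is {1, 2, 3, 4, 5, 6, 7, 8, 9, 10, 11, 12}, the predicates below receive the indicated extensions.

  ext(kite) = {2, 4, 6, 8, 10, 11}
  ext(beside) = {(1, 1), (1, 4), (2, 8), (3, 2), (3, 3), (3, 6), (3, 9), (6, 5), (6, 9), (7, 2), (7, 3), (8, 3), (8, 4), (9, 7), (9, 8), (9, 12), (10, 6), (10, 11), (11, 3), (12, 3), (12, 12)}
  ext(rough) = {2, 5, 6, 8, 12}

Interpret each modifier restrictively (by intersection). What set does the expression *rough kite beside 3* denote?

{8}

⟦beside 3⟧ = {x : ⟨x, 3⟩ ∈ ⟦beside⟧} = {3, 7, 8, 11, 12}
⟦kite⟧ = {2, 4, 6, 8, 10, 11}
… ∩ ⟦beside 3⟧ = {2, 4, 6, 8, 10, 11} ∩ {3, 7, 8, 11, 12} = {8, 11}
… ∩ ⟦rough⟧ = {8, 11} ∩ {2, 5, 6, 8, 12} = {8}
So ⟦rough kite beside 3⟧ = {8}.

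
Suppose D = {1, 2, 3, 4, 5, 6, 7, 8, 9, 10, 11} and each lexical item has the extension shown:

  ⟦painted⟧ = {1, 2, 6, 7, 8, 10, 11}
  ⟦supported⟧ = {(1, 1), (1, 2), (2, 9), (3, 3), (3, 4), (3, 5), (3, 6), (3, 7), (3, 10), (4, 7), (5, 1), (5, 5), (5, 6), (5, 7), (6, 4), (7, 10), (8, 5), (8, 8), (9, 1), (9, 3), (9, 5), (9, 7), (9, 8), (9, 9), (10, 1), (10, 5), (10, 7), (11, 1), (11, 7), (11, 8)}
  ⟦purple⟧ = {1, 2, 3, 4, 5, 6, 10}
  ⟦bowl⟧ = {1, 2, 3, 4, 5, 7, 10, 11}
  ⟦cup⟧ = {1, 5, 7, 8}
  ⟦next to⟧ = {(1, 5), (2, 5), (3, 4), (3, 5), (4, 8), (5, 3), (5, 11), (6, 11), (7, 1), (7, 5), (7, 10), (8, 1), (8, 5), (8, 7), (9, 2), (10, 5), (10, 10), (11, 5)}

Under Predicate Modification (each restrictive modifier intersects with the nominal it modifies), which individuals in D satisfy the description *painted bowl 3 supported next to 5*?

⟦3 supported⟧ = {x : ⟨3, x⟩ ∈ ⟦supported⟧} = {3, 4, 5, 6, 7, 10}
⟦next to 5⟧ = {x : ⟨x, 5⟩ ∈ ⟦next to⟧} = {1, 2, 3, 7, 8, 10, 11}
⟦bowl⟧ = {1, 2, 3, 4, 5, 7, 10, 11}
… ∩ ⟦3 supported⟧ = {1, 2, 3, 4, 5, 7, 10, 11} ∩ {3, 4, 5, 6, 7, 10} = {3, 4, 5, 7, 10}
… ∩ ⟦next to 5⟧ = {3, 4, 5, 7, 10} ∩ {1, 2, 3, 7, 8, 10, 11} = {3, 7, 10}
… ∩ ⟦painted⟧ = {3, 7, 10} ∩ {1, 2, 6, 7, 8, 10, 11} = {7, 10}
So ⟦painted bowl 3 supported next to 5⟧ = {7, 10}.

{7, 10}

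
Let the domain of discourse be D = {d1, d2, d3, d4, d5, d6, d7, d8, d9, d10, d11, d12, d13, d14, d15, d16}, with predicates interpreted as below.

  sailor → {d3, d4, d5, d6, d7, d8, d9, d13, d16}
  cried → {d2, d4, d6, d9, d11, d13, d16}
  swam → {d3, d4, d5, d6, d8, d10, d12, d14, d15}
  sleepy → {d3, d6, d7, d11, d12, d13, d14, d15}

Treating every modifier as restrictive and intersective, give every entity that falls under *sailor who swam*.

⟦who swam⟧ = ⟦swam⟧ = {d3, d4, d5, d6, d8, d10, d12, d14, d15}
⟦sailor⟧ = {d3, d4, d5, d6, d7, d8, d9, d13, d16}
… ∩ ⟦who swam⟧ = {d3, d4, d5, d6, d7, d8, d9, d13, d16} ∩ {d3, d4, d5, d6, d8, d10, d12, d14, d15} = {d3, d4, d5, d6, d8}
So ⟦sailor who swam⟧ = {d3, d4, d5, d6, d8}.

{d3, d4, d5, d6, d8}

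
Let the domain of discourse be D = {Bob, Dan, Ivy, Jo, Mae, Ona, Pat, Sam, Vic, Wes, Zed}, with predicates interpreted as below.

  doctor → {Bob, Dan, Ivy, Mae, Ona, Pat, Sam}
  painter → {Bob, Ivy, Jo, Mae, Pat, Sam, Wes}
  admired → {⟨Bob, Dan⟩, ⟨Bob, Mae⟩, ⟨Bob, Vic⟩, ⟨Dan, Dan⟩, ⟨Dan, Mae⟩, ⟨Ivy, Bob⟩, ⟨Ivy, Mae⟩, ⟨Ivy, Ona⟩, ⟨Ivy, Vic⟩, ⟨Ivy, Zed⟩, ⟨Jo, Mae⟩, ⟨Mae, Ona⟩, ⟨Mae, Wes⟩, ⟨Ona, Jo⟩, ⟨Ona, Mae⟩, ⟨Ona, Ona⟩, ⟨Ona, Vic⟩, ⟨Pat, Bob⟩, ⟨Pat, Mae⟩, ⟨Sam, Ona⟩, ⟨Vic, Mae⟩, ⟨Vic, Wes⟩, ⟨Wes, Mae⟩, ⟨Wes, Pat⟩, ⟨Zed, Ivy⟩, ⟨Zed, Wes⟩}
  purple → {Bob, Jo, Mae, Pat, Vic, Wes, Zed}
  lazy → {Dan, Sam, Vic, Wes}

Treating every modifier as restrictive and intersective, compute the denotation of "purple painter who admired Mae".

⟦who admired Mae⟧ = {x : ⟨x, Mae⟩ ∈ ⟦admired⟧} = {Bob, Dan, Ivy, Jo, Ona, Pat, Vic, Wes}
⟦painter⟧ = {Bob, Ivy, Jo, Mae, Pat, Sam, Wes}
… ∩ ⟦who admired Mae⟧ = {Bob, Ivy, Jo, Mae, Pat, Sam, Wes} ∩ {Bob, Dan, Ivy, Jo, Ona, Pat, Vic, Wes} = {Bob, Ivy, Jo, Pat, Wes}
… ∩ ⟦purple⟧ = {Bob, Ivy, Jo, Pat, Wes} ∩ {Bob, Jo, Mae, Pat, Vic, Wes, Zed} = {Bob, Jo, Pat, Wes}
So ⟦purple painter who admired Mae⟧ = {Bob, Jo, Pat, Wes}.

{Bob, Jo, Pat, Wes}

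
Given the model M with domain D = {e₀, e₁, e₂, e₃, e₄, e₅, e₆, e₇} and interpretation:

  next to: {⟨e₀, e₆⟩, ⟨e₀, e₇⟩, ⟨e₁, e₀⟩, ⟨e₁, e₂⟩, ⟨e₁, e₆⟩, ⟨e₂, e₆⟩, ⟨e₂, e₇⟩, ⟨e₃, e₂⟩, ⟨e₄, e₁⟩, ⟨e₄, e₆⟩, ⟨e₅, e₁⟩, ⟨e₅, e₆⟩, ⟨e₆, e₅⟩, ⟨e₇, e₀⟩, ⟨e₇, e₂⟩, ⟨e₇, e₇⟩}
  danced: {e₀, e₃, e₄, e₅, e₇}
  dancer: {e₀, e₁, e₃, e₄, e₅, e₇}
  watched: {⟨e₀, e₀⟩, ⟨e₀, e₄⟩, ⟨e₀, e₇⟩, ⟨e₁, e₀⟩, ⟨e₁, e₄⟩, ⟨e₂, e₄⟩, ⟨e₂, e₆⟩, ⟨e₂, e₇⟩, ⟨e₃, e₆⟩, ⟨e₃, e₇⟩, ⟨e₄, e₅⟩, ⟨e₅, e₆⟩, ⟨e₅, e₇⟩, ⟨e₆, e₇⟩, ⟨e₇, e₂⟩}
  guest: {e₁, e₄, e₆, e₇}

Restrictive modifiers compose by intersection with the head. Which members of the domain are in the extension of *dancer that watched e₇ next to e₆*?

{e₀, e₅}

⟦that watched e₇⟧ = {x : ⟨x, e₇⟩ ∈ ⟦watched⟧} = {e₀, e₂, e₃, e₅, e₆}
⟦next to e₆⟧ = {x : ⟨x, e₆⟩ ∈ ⟦next to⟧} = {e₀, e₁, e₂, e₄, e₅}
⟦dancer⟧ = {e₀, e₁, e₃, e₄, e₅, e₇}
… ∩ ⟦that watched e₇⟧ = {e₀, e₁, e₃, e₄, e₅, e₇} ∩ {e₀, e₂, e₃, e₅, e₆} = {e₀, e₃, e₅}
… ∩ ⟦next to e₆⟧ = {e₀, e₃, e₅} ∩ {e₀, e₁, e₂, e₄, e₅} = {e₀, e₅}
So ⟦dancer that watched e₇ next to e₆⟧ = {e₀, e₅}.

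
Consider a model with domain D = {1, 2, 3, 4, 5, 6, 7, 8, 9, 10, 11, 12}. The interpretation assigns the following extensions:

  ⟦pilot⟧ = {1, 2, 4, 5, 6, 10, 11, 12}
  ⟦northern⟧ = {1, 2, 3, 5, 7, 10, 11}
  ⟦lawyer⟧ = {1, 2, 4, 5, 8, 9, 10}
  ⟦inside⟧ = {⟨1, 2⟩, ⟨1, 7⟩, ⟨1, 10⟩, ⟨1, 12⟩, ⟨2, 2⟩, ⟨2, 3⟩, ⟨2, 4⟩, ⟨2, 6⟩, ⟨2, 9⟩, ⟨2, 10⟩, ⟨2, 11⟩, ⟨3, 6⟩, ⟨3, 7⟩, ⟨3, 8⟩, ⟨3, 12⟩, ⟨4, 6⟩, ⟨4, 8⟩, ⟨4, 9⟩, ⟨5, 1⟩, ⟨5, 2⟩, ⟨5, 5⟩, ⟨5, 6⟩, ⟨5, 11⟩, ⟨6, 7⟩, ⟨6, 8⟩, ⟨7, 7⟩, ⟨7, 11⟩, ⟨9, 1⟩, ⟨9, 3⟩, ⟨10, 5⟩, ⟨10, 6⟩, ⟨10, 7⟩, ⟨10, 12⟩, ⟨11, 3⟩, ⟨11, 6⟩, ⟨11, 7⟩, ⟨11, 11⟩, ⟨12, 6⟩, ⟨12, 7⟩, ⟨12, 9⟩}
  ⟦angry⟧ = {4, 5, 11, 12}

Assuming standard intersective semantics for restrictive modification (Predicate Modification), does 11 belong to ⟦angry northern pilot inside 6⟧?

yes

⟦inside 6⟧ = {x : ⟨x, 6⟩ ∈ ⟦inside⟧} = {2, 3, 4, 5, 10, 11, 12}
⟦pilot⟧ = {1, 2, 4, 5, 6, 10, 11, 12}
… ∩ ⟦inside 6⟧ = {1, 2, 4, 5, 6, 10, 11, 12} ∩ {2, 3, 4, 5, 10, 11, 12} = {2, 4, 5, 10, 11, 12}
… ∩ ⟦angry⟧ = {2, 4, 5, 10, 11, 12} ∩ {4, 5, 11, 12} = {4, 5, 11, 12}
… ∩ ⟦northern⟧ = {4, 5, 11, 12} ∩ {1, 2, 3, 5, 7, 10, 11} = {5, 11}
⟦angry northern pilot inside 6⟧ = {5, 11}; 11 ∈ this set.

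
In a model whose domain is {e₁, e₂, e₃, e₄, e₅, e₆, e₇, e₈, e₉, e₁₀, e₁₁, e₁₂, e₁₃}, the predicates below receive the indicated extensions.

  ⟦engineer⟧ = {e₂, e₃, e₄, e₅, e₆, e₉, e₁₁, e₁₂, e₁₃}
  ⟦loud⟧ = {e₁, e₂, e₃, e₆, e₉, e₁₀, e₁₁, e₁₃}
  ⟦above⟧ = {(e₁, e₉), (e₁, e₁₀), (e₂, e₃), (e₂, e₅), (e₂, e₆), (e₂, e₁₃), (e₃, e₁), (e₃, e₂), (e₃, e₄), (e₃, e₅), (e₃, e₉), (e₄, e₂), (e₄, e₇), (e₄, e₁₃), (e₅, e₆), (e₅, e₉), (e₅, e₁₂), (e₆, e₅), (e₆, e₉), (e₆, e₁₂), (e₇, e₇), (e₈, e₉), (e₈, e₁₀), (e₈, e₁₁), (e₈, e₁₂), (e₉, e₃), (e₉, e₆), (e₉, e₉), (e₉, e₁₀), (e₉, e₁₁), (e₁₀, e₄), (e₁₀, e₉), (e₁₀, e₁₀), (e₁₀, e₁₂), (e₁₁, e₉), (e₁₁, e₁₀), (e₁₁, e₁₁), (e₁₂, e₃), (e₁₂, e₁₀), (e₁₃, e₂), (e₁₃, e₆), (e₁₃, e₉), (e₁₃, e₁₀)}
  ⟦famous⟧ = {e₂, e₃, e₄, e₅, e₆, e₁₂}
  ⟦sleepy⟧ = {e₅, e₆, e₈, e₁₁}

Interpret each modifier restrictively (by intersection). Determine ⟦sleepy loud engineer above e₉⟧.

{e₆, e₁₁}

⟦above e₉⟧ = {x : ⟨x, e₉⟩ ∈ ⟦above⟧} = {e₁, e₃, e₅, e₆, e₈, e₉, e₁₀, e₁₁, e₁₃}
⟦engineer⟧ = {e₂, e₃, e₄, e₅, e₆, e₉, e₁₁, e₁₂, e₁₃}
… ∩ ⟦above e₉⟧ = {e₂, e₃, e₄, e₅, e₆, e₉, e₁₁, e₁₂, e₁₃} ∩ {e₁, e₃, e₅, e₆, e₈, e₉, e₁₀, e₁₁, e₁₃} = {e₃, e₅, e₆, e₉, e₁₁, e₁₃}
… ∩ ⟦sleepy⟧ = {e₃, e₅, e₆, e₉, e₁₁, e₁₃} ∩ {e₅, e₆, e₈, e₁₁} = {e₅, e₆, e₁₁}
… ∩ ⟦loud⟧ = {e₅, e₆, e₁₁} ∩ {e₁, e₂, e₃, e₆, e₉, e₁₀, e₁₁, e₁₃} = {e₆, e₁₁}
So ⟦sleepy loud engineer above e₉⟧ = {e₆, e₁₁}.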